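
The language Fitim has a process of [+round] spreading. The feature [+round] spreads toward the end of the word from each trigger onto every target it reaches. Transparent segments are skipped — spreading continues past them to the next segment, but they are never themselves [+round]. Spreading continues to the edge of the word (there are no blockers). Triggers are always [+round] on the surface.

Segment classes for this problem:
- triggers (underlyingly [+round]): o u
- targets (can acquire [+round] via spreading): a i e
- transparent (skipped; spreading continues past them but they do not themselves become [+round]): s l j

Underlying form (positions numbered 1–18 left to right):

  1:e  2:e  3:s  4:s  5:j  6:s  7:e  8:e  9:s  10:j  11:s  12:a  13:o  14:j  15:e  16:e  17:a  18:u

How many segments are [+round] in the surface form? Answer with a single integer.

From /o/ at 13 rightward: 14 /j/ transparent; 15 /e/ → [+round]; 16 /e/ → [+round]; 17 /a/ → [+round]; 18 /u/ is itself a trigger — this domain ends here.
From /u/ at 18 rightward: word edge.
Targets with no active source: positions 1 2 7 8 12 stay [-round].
[+round] positions on the surface: 13 15 16 17 18.

5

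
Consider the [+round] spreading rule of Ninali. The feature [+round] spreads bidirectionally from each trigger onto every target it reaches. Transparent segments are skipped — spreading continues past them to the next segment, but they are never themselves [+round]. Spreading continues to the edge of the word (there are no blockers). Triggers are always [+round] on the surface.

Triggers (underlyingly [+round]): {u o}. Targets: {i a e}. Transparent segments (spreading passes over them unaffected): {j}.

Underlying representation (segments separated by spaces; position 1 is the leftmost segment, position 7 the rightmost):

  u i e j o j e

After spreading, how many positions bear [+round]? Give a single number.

From /u/ at 1 rightward: 2 /i/ → [+round]; 3 /e/ → [+round]; 4 /j/ transparent; 5 /o/ is itself a trigger — this domain ends here.
From /u/ at 1 leftward: word edge.
From /o/ at 5 rightward: 6 /j/ transparent; 7 /e/ → [+round]; word edge.
From /o/ at 5 leftward: 4 /j/ transparent; 3 /e/ → [+round]; 2 /i/ → [+round]; 1 /u/ is itself a trigger — this domain ends here.
[+round] positions on the surface: 1 2 3 5 7.

5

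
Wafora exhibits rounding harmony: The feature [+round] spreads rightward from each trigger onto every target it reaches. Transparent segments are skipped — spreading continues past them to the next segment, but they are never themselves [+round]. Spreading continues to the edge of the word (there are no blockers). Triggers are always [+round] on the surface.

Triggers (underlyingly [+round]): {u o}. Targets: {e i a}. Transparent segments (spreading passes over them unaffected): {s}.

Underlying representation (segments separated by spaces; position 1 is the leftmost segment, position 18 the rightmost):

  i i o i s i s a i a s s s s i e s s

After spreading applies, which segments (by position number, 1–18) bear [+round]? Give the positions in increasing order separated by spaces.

3 4 6 8 9 10 15 16

From /o/ at 3 rightward: 4 /i/ → [+round]; 5 /s/ transparent; 6 /i/ → [+round]; 7 /s/ transparent; 8 /a/ → [+round]; 9 /i/ → [+round]; 10 /a/ → [+round]; 11 /s/ transparent; 12 /s/ transparent; 13 /s/ transparent; 14 /s/ transparent; 15 /i/ → [+round]; 16 /e/ → [+round]; 17 /s/ transparent; 18 /s/ transparent; word edge.
Targets with no active source: positions 1 2 stay [-round].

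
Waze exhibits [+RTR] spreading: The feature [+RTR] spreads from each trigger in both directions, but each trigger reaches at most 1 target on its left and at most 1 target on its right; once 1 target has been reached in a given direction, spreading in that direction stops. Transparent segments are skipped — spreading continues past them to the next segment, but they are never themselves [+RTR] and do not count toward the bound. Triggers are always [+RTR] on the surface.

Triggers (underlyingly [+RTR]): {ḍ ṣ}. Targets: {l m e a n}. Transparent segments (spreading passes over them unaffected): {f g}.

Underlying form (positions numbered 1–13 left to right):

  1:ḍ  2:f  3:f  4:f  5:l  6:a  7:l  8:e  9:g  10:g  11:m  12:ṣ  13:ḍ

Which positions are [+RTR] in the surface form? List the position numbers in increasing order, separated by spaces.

1 5 11 12 13

From /ḍ/ at 1 rightward: 2 /f/ transparent; 3 /f/ transparent; 4 /f/ transparent; 5 /l/ → [+RTR]; bound reached.
From /ḍ/ at 1 leftward: word edge.
From /ṣ/ at 12 rightward: 13 /ḍ/ is itself a trigger — this domain ends here.
From /ṣ/ at 12 leftward: 11 /m/ → [+RTR]; bound reached.
From /ḍ/ at 13 rightward: word edge.
From /ḍ/ at 13 leftward: 12 /ṣ/ is itself a trigger — this domain ends here.
Targets with no active source: positions 6 7 8 stay [-emphatic].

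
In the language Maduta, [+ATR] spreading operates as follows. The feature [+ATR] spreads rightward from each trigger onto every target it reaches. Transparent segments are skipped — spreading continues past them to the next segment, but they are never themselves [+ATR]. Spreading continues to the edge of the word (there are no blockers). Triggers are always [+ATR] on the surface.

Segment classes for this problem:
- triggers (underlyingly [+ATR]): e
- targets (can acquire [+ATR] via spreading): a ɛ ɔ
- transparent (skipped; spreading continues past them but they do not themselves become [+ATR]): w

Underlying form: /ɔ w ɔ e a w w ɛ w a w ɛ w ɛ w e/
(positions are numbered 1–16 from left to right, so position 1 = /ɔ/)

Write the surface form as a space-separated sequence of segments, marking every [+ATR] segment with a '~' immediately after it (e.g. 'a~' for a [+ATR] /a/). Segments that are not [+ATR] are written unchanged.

From /e/ at 4 rightward: 5 /a/ → [+ATR]; 6 /w/ transparent; 7 /w/ transparent; 8 /ɛ/ → [+ATR]; 9 /w/ transparent; 10 /a/ → [+ATR]; 11 /w/ transparent; 12 /ɛ/ → [+ATR]; 13 /w/ transparent; 14 /ɛ/ → [+ATR]; 15 /w/ transparent; 16 /e/ is itself a trigger — this domain ends here.
From /e/ at 16 rightward: word edge.
Targets with no active source: positions 1 3 stay [-ATR].
[+ATR] positions on the surface: 4 5 8 10 12 14 16.

ɔ w ɔ e~ a~ w w ɛ~ w a~ w ɛ~ w ɛ~ w e~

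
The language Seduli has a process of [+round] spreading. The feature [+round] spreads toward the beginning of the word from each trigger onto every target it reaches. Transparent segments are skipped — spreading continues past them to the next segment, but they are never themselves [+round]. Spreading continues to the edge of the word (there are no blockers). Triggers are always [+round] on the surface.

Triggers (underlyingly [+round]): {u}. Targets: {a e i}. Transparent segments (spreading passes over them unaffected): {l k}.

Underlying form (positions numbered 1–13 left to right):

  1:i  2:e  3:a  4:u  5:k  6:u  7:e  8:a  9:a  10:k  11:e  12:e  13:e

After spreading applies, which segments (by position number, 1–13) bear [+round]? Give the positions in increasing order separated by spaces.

From /u/ at 4 leftward: 3 /a/ → [+round]; 2 /e/ → [+round]; 1 /i/ → [+round]; word edge.
From /u/ at 6 leftward: 5 /k/ transparent; 4 /u/ is itself a trigger — this domain ends here.
Targets with no active source: positions 7 8 9 11 12 13 stay [-round].

1 2 3 4 6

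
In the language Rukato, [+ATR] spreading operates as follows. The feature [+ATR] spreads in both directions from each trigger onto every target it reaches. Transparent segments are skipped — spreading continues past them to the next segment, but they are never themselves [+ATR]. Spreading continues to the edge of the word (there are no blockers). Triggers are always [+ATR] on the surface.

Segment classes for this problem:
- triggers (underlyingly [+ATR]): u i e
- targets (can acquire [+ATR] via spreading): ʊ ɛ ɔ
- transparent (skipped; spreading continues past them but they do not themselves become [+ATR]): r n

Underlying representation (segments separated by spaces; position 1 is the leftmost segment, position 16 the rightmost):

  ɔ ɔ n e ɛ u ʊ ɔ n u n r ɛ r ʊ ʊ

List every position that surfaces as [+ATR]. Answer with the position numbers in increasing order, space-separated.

1 2 4 5 6 7 8 10 13 15 16

From /e/ at 4 rightward: 5 /ɛ/ → [+ATR]; 6 /u/ is itself a trigger — this domain ends here.
From /e/ at 4 leftward: 3 /n/ transparent; 2 /ɔ/ → [+ATR]; 1 /ɔ/ → [+ATR]; word edge.
From /u/ at 6 rightward: 7 /ʊ/ → [+ATR]; 8 /ɔ/ → [+ATR]; 9 /n/ transparent; 10 /u/ is itself a trigger — this domain ends here.
From /u/ at 6 leftward: 5 /ɛ/ → [+ATR]; 4 /e/ is itself a trigger — this domain ends here.
From /u/ at 10 rightward: 11 /n/ transparent; 12 /r/ transparent; 13 /ɛ/ → [+ATR]; 14 /r/ transparent; 15 /ʊ/ → [+ATR]; 16 /ʊ/ → [+ATR]; word edge.
From /u/ at 10 leftward: 9 /n/ transparent; 8 /ɔ/ → [+ATR]; 7 /ʊ/ → [+ATR]; 6 /u/ is itself a trigger — this domain ends here.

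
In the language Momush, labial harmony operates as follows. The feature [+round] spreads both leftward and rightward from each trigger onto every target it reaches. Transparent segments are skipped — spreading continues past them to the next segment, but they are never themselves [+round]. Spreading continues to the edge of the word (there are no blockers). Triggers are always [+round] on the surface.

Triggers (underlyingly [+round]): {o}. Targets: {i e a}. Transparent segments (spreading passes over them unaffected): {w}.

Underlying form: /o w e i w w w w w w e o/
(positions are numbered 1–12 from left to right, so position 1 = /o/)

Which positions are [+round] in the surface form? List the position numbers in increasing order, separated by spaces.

1 3 4 11 12

From /o/ at 1 rightward: 2 /w/ transparent; 3 /e/ → [+round]; 4 /i/ → [+round]; 5 /w/ transparent; 6 /w/ transparent; 7 /w/ transparent; 8 /w/ transparent; 9 /w/ transparent; 10 /w/ transparent; 11 /e/ → [+round]; 12 /o/ is itself a trigger — this domain ends here.
From /o/ at 1 leftward: word edge.
From /o/ at 12 rightward: word edge.
From /o/ at 12 leftward: 11 /e/ → [+round]; 10 /w/ transparent; 9 /w/ transparent; 8 /w/ transparent; 7 /w/ transparent; 6 /w/ transparent; 5 /w/ transparent; 4 /i/ → [+round]; 3 /e/ → [+round]; 2 /w/ transparent; 1 /o/ is itself a trigger — this domain ends here.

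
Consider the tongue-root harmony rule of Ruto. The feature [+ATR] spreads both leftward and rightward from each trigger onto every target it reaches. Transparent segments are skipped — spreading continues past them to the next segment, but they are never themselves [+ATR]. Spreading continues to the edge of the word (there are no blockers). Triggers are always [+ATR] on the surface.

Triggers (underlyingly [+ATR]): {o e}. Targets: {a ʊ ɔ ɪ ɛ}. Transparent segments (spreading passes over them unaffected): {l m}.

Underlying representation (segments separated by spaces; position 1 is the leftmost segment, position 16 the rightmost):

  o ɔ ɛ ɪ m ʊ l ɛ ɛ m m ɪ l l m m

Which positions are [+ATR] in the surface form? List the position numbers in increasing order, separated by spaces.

From /o/ at 1 rightward: 2 /ɔ/ → [+ATR]; 3 /ɛ/ → [+ATR]; 4 /ɪ/ → [+ATR]; 5 /m/ transparent; 6 /ʊ/ → [+ATR]; 7 /l/ transparent; 8 /ɛ/ → [+ATR]; 9 /ɛ/ → [+ATR]; 10 /m/ transparent; 11 /m/ transparent; 12 /ɪ/ → [+ATR]; 13 /l/ transparent; 14 /l/ transparent; 15 /m/ transparent; 16 /m/ transparent; word edge.
From /o/ at 1 leftward: word edge.

1 2 3 4 6 8 9 12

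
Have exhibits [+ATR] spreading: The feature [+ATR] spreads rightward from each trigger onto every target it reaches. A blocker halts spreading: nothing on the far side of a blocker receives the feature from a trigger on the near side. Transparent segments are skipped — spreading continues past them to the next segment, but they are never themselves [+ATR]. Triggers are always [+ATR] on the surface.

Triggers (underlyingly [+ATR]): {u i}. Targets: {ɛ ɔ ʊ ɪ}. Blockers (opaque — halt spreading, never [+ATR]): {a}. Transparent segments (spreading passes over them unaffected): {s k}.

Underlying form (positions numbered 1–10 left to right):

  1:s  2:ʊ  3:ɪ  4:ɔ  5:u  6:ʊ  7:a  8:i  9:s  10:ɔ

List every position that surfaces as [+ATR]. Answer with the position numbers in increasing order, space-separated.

5 6 8 10

From /u/ at 5 rightward: 6 /ʊ/ → [+ATR]; 7 /a/ blocks.
From /i/ at 8 rightward: 9 /s/ transparent; 10 /ɔ/ → [+ATR]; word edge.
Targets with no active source: positions 2 3 4 stay [-ATR].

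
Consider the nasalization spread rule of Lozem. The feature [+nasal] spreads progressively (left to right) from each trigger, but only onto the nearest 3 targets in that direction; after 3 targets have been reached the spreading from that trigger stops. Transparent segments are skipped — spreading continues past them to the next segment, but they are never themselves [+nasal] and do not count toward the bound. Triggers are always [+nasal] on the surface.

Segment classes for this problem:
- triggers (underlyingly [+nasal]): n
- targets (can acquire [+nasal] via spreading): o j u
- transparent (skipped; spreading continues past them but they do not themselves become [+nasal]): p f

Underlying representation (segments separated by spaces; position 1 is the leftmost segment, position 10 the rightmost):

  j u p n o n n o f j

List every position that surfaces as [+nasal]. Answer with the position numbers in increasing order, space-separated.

From /n/ at 4 rightward: 5 /o/ → [+nasal]; 6 /n/ is itself a trigger — this domain ends here.
From /n/ at 6 rightward: 7 /n/ is itself a trigger — this domain ends here.
From /n/ at 7 rightward: 8 /o/ → [+nasal]; 9 /f/ transparent; 10 /j/ → [+nasal]; word edge.
Targets with no active source: positions 1 2 stay [-nasal].

4 5 6 7 8 10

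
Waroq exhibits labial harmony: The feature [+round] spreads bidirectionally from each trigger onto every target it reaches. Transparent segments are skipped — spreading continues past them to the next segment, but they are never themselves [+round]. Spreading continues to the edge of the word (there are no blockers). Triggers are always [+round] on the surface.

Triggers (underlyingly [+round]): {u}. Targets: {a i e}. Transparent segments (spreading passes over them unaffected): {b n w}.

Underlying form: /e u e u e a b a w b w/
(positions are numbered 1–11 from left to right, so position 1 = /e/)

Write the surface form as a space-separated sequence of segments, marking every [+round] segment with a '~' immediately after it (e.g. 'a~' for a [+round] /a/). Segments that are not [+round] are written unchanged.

e~ u~ e~ u~ e~ a~ b a~ w b w

From /u/ at 2 rightward: 3 /e/ → [+round]; 4 /u/ is itself a trigger — this domain ends here.
From /u/ at 2 leftward: 1 /e/ → [+round]; word edge.
From /u/ at 4 rightward: 5 /e/ → [+round]; 6 /a/ → [+round]; 7 /b/ transparent; 8 /a/ → [+round]; 9 /w/ transparent; 10 /b/ transparent; 11 /w/ transparent; word edge.
From /u/ at 4 leftward: 3 /e/ → [+round]; 2 /u/ is itself a trigger — this domain ends here.
[+round] positions on the surface: 1 2 3 4 5 6 8.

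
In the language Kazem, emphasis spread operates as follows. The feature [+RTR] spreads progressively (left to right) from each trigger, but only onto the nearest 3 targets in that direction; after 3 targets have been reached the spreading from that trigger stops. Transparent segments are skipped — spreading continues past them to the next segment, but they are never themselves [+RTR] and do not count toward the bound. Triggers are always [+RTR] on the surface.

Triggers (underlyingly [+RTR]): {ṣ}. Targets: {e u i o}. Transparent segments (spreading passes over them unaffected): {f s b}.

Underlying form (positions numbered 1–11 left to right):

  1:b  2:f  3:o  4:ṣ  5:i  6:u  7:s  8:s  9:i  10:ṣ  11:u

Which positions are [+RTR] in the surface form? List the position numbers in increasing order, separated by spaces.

4 5 6 9 10 11

From /ṣ/ at 4 rightward: 5 /i/ → [+RTR]; 6 /u/ → [+RTR]; 7 /s/ transparent; 8 /s/ transparent; 9 /i/ → [+RTR]; bound reached.
From /ṣ/ at 10 rightward: 11 /u/ → [+RTR]; word edge.
Target with no active source: position 3 stays [-emphatic].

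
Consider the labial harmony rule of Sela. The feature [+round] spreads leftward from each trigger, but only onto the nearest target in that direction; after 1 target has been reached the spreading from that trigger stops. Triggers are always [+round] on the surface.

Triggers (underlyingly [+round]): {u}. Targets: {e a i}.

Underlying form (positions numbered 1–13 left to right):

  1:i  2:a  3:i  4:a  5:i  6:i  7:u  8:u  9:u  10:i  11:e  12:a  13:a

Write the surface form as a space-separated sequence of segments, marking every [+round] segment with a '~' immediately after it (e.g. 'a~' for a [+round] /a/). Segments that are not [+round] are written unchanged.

From /u/ at 7 leftward: 6 /i/ → [+round]; bound reached.
From /u/ at 8 leftward: 7 /u/ is itself a trigger — this domain ends here.
From /u/ at 9 leftward: 8 /u/ is itself a trigger — this domain ends here.
Targets with no active source: positions 1 2 3 4 5 10 11 12 13 stay [-round].
[+round] positions on the surface: 6 7 8 9.

i a i a i i~ u~ u~ u~ i e a a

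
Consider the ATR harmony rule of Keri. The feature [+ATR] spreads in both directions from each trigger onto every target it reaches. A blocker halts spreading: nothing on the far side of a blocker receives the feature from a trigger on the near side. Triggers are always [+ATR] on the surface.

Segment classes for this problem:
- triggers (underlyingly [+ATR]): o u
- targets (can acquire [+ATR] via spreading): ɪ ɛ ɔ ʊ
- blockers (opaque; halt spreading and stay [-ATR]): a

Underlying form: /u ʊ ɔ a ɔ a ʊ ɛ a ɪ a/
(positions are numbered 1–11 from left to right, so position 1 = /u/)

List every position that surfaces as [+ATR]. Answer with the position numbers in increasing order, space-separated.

From /u/ at 1 rightward: 2 /ʊ/ → [+ATR]; 3 /ɔ/ → [+ATR]; 4 /a/ blocks.
From /u/ at 1 leftward: word edge.
Targets with no active source: positions 5 7 8 10 stay [-ATR].

1 2 3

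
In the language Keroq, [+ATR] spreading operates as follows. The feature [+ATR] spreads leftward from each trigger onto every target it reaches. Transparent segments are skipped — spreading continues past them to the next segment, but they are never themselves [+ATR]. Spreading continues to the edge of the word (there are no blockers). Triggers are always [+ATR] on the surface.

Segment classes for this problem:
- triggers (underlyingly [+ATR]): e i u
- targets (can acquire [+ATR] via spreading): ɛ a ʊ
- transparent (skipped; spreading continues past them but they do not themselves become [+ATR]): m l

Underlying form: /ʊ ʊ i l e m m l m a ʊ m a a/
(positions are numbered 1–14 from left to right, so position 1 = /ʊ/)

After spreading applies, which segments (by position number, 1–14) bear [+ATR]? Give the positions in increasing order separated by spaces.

1 2 3 5

From /i/ at 3 leftward: 2 /ʊ/ → [+ATR]; 1 /ʊ/ → [+ATR]; word edge.
From /e/ at 5 leftward: 4 /l/ transparent; 3 /i/ is itself a trigger — this domain ends here.
Targets with no active source: positions 10 11 13 14 stay [-ATR].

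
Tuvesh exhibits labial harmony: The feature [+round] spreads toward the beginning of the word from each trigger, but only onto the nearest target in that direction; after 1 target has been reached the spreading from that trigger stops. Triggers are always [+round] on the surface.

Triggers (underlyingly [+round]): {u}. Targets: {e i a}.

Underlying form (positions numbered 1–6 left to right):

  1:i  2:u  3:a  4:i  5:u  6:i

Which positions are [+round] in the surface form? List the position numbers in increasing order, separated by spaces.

From /u/ at 2 leftward: 1 /i/ → [+round]; bound reached.
From /u/ at 5 leftward: 4 /i/ → [+round]; bound reached.
Targets with no active source: positions 3 6 stay [-round].

1 2 4 5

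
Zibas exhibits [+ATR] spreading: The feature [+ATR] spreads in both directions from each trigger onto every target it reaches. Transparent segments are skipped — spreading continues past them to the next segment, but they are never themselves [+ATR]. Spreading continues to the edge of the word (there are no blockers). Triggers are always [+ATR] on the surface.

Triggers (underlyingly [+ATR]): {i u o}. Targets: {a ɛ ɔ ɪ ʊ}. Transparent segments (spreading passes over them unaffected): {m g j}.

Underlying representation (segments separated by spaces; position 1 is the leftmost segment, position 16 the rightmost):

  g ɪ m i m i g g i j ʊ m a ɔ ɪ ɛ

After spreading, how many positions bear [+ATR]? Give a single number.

From /i/ at 4 rightward: 5 /m/ transparent; 6 /i/ is itself a trigger — this domain ends here.
From /i/ at 4 leftward: 3 /m/ transparent; 2 /ɪ/ → [+ATR]; 1 /g/ transparent; word edge.
From /i/ at 6 rightward: 7 /g/ transparent; 8 /g/ transparent; 9 /i/ is itself a trigger — this domain ends here.
From /i/ at 6 leftward: 5 /m/ transparent; 4 /i/ is itself a trigger — this domain ends here.
From /i/ at 9 rightward: 10 /j/ transparent; 11 /ʊ/ → [+ATR]; 12 /m/ transparent; 13 /a/ → [+ATR]; 14 /ɔ/ → [+ATR]; 15 /ɪ/ → [+ATR]; 16 /ɛ/ → [+ATR]; word edge.
From /i/ at 9 leftward: 8 /g/ transparent; 7 /g/ transparent; 6 /i/ is itself a trigger — this domain ends here.
[+ATR] positions on the surface: 2 4 6 9 11 13 14 15 16.

9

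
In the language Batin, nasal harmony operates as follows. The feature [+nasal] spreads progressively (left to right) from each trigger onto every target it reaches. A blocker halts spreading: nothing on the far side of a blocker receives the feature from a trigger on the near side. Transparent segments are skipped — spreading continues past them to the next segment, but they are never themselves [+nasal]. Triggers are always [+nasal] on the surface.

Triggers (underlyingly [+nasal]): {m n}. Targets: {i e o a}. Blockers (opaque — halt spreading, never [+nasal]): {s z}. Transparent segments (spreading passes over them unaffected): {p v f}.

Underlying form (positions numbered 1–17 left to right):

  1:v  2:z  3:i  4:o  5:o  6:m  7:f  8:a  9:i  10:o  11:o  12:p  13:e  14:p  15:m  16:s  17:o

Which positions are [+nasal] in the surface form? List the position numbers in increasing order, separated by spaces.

From /m/ at 6 rightward: 7 /f/ transparent; 8 /a/ → [+nasal]; 9 /i/ → [+nasal]; 10 /o/ → [+nasal]; 11 /o/ → [+nasal]; 12 /p/ transparent; 13 /e/ → [+nasal]; 14 /p/ transparent; 15 /m/ is itself a trigger — this domain ends here.
From /m/ at 15 rightward: 16 /s/ blocks.
Targets with no active source: positions 3 4 5 17 stay [-nasal].

6 8 9 10 11 13 15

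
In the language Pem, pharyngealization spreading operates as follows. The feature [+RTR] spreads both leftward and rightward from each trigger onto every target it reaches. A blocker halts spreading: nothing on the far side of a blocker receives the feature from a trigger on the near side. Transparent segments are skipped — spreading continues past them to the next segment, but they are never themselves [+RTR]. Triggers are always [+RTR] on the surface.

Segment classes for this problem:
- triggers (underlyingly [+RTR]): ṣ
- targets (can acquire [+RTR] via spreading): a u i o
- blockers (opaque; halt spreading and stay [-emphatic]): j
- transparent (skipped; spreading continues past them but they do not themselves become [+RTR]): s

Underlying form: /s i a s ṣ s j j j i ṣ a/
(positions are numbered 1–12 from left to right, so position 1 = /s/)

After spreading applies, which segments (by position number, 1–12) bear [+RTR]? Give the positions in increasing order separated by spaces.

From /ṣ/ at 5 rightward: 6 /s/ transparent; 7 /j/ blocks.
From /ṣ/ at 5 leftward: 4 /s/ transparent; 3 /a/ → [+RTR]; 2 /i/ → [+RTR]; 1 /s/ transparent; word edge.
From /ṣ/ at 11 rightward: 12 /a/ → [+RTR]; word edge.
From /ṣ/ at 11 leftward: 10 /i/ → [+RTR]; 9 /j/ blocks.

2 3 5 10 11 12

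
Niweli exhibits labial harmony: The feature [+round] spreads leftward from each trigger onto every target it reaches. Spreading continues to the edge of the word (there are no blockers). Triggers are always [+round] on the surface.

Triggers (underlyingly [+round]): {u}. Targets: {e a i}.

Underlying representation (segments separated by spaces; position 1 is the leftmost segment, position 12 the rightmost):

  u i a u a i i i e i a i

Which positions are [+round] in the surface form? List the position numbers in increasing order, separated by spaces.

1 2 3 4

From /u/ at 1 leftward: word edge.
From /u/ at 4 leftward: 3 /a/ → [+round]; 2 /i/ → [+round]; 1 /u/ is itself a trigger — this domain ends here.
Targets with no active source: positions 5 6 7 8 9 10 11 12 stay [-round].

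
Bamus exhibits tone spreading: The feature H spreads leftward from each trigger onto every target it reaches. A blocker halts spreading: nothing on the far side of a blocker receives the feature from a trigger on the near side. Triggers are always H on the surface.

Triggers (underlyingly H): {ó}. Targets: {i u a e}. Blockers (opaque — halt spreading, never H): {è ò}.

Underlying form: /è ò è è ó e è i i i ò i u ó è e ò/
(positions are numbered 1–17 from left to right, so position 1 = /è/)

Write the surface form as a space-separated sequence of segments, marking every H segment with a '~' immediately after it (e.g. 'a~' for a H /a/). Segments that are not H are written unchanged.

From /ó/ at 5 leftward: 4 /è/ blocks.
From /ó/ at 14 leftward: 13 /u/ → H; 12 /i/ → H; 11 /ò/ blocks.
Targets with no active source: positions 6 8 9 10 16 stay [-high tone].
H positions on the surface: 5 12 13 14.

è ò è è ó~ e è i i i ò i~ u~ ó~ è e ò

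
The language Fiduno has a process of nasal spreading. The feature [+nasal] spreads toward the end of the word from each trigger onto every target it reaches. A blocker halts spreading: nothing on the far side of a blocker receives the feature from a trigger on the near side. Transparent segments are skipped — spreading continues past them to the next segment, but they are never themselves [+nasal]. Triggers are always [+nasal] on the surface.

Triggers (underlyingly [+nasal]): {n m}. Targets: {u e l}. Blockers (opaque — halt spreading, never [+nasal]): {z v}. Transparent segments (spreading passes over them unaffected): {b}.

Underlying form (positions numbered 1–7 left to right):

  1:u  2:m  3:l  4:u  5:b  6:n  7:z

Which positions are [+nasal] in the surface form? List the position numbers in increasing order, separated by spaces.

From /m/ at 2 rightward: 3 /l/ → [+nasal]; 4 /u/ → [+nasal]; 5 /b/ transparent; 6 /n/ is itself a trigger — this domain ends here.
From /n/ at 6 rightward: 7 /z/ blocks.
Target with no active source: position 1 stays [-nasal].

2 3 4 6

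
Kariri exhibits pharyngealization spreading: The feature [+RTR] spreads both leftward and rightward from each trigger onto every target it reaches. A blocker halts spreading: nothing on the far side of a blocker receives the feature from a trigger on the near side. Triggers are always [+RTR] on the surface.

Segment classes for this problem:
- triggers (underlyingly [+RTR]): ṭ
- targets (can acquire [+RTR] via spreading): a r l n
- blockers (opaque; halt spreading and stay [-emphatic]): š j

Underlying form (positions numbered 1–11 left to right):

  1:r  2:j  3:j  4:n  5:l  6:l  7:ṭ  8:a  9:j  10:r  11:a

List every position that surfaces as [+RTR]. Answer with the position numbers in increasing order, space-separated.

4 5 6 7 8

From /ṭ/ at 7 rightward: 8 /a/ → [+RTR]; 9 /j/ blocks.
From /ṭ/ at 7 leftward: 6 /l/ → [+RTR]; 5 /l/ → [+RTR]; 4 /n/ → [+RTR]; 3 /j/ blocks.
Targets with no active source: positions 1 10 11 stay [-emphatic].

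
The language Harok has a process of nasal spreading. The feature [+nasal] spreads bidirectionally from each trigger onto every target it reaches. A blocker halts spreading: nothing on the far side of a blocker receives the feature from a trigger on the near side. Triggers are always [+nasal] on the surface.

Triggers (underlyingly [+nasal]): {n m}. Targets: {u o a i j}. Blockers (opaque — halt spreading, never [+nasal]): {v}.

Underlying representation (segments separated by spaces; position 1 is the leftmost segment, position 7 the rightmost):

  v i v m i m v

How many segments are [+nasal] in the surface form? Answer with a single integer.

3

From /m/ at 4 rightward: 5 /i/ → [+nasal]; 6 /m/ is itself a trigger — this domain ends here.
From /m/ at 4 leftward: 3 /v/ blocks.
From /m/ at 6 rightward: 7 /v/ blocks.
From /m/ at 6 leftward: 5 /i/ → [+nasal]; 4 /m/ is itself a trigger — this domain ends here.
Target with no active source: position 2 stays [-nasal].
[+nasal] positions on the surface: 4 5 6.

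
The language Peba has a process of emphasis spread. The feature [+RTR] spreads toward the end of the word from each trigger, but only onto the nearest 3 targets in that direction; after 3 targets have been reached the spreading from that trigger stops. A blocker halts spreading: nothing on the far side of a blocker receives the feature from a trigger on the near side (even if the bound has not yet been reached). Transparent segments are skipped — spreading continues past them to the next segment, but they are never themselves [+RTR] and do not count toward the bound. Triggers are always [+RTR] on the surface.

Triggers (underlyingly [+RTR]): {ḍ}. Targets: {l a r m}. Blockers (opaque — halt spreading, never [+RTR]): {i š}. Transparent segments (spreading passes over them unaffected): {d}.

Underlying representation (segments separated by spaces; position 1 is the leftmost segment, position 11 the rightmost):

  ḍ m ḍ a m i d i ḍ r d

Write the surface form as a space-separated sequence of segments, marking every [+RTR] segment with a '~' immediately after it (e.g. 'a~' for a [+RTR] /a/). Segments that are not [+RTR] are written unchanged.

From /ḍ/ at 1 rightward: 2 /m/ → [+RTR]; 3 /ḍ/ is itself a trigger — this domain ends here.
From /ḍ/ at 3 rightward: 4 /a/ → [+RTR]; 5 /m/ → [+RTR]; 6 /i/ blocks.
From /ḍ/ at 9 rightward: 10 /r/ → [+RTR]; 11 /d/ transparent; word edge.
[+RTR] positions on the surface: 1 2 3 4 5 9 10.

ḍ~ m~ ḍ~ a~ m~ i d i ḍ~ r~ d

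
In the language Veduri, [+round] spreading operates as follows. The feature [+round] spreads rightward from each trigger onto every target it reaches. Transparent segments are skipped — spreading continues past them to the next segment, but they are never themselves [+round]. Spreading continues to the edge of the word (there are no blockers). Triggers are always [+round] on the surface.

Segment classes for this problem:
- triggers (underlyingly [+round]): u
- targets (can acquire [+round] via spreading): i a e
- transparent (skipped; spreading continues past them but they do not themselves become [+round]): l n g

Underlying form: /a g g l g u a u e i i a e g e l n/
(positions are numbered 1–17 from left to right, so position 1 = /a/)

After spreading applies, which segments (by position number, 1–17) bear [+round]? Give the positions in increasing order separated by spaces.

6 7 8 9 10 11 12 13 15

From /u/ at 6 rightward: 7 /a/ → [+round]; 8 /u/ is itself a trigger — this domain ends here.
From /u/ at 8 rightward: 9 /e/ → [+round]; 10 /i/ → [+round]; 11 /i/ → [+round]; 12 /a/ → [+round]; 13 /e/ → [+round]; 14 /g/ transparent; 15 /e/ → [+round]; 16 /l/ transparent; 17 /n/ transparent; word edge.
Target with no active source: position 1 stays [-round].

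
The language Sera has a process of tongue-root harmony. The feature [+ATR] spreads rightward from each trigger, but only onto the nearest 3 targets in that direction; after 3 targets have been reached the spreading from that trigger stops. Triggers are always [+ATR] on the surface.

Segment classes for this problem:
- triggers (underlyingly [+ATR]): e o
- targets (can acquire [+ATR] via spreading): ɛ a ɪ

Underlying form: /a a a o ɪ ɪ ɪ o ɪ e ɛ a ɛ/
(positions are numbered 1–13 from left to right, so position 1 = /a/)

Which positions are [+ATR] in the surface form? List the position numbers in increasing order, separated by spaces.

4 5 6 7 8 9 10 11 12 13

From /o/ at 4 rightward: 5 /ɪ/ → [+ATR]; 6 /ɪ/ → [+ATR]; 7 /ɪ/ → [+ATR]; bound reached.
From /o/ at 8 rightward: 9 /ɪ/ → [+ATR]; 10 /e/ is itself a trigger — this domain ends here.
From /e/ at 10 rightward: 11 /ɛ/ → [+ATR]; 12 /a/ → [+ATR]; 13 /ɛ/ → [+ATR]; bound reached.
Targets with no active source: positions 1 2 3 stay [-ATR].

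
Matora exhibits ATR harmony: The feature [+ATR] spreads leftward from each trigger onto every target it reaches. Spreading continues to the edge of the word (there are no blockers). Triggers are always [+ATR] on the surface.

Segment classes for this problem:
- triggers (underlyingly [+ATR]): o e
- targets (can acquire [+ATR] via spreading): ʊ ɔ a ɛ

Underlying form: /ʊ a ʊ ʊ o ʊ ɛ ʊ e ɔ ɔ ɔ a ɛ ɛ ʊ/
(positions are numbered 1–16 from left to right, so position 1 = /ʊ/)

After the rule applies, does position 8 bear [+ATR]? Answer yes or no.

yes

From /o/ at 5 leftward: 4 /ʊ/ → [+ATR]; 3 /ʊ/ → [+ATR]; 2 /a/ → [+ATR]; 1 /ʊ/ → [+ATR]; word edge.
From /e/ at 9 leftward: 8 /ʊ/ → [+ATR]; 7 /ɛ/ → [+ATR]; 6 /ʊ/ → [+ATR]; 5 /o/ is itself a trigger — this domain ends here.
Targets with no active source: positions 10 11 12 13 14 15 16 stay [-ATR].
[+ATR] positions on the surface: 1 2 3 4 5 6 7 8 9.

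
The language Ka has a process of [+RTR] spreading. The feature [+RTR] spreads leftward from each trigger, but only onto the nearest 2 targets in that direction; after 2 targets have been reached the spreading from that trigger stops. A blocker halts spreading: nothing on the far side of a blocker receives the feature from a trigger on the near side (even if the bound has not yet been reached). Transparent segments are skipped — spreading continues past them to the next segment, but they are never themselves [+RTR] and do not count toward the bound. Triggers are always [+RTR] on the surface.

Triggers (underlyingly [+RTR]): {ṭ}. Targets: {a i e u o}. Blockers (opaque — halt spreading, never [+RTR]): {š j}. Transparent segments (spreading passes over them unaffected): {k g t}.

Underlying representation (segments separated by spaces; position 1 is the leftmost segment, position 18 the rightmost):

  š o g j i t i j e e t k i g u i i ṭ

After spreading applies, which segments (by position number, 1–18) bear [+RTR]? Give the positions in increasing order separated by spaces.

From /ṭ/ at 18 leftward: 17 /i/ → [+RTR]; 16 /i/ → [+RTR]; bound reached.
Targets with no active source: positions 2 5 7 9 10 13 15 stay [-emphatic].

16 17 18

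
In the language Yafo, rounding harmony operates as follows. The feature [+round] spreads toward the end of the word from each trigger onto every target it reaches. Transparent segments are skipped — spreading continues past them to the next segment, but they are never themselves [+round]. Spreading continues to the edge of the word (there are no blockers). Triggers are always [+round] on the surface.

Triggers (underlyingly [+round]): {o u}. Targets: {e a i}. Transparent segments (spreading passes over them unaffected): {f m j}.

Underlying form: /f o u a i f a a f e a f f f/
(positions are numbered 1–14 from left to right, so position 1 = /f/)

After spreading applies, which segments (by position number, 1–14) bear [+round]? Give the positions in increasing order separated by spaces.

2 3 4 5 7 8 10 11

From /o/ at 2 rightward: 3 /u/ is itself a trigger — this domain ends here.
From /u/ at 3 rightward: 4 /a/ → [+round]; 5 /i/ → [+round]; 6 /f/ transparent; 7 /a/ → [+round]; 8 /a/ → [+round]; 9 /f/ transparent; 10 /e/ → [+round]; 11 /a/ → [+round]; 12 /f/ transparent; 13 /f/ transparent; 14 /f/ transparent; word edge.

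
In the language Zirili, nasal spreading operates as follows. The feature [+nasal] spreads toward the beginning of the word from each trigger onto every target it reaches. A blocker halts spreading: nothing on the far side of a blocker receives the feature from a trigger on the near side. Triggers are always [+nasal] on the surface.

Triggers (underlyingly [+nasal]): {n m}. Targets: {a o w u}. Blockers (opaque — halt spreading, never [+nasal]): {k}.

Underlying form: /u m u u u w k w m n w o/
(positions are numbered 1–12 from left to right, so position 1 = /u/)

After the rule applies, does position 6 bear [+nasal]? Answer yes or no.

From /m/ at 2 leftward: 1 /u/ → [+nasal]; word edge.
From /m/ at 9 leftward: 8 /w/ → [+nasal]; 7 /k/ blocks.
From /n/ at 10 leftward: 9 /m/ is itself a trigger — this domain ends here.
Targets with no active source: positions 3 4 5 6 11 12 stay [-nasal].
[+nasal] positions on the surface: 1 2 8 9 10.

no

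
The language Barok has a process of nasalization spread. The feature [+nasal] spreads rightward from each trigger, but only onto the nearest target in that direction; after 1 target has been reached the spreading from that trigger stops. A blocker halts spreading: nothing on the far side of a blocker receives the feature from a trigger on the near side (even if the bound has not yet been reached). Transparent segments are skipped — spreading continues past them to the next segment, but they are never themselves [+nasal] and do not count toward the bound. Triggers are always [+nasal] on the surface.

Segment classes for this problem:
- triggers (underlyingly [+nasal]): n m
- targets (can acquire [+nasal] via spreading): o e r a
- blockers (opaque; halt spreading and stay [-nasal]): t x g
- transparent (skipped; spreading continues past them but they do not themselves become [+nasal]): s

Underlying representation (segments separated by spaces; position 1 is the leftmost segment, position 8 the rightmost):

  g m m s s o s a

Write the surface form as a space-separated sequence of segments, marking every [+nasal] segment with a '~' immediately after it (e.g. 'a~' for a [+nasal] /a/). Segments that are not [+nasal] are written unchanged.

g m~ m~ s s o~ s a

From /m/ at 2 rightward: 3 /m/ is itself a trigger — this domain ends here.
From /m/ at 3 rightward: 4 /s/ transparent; 5 /s/ transparent; 6 /o/ → [+nasal]; bound reached.
Target with no active source: position 8 stays [-nasal].
[+nasal] positions on the surface: 2 3 6.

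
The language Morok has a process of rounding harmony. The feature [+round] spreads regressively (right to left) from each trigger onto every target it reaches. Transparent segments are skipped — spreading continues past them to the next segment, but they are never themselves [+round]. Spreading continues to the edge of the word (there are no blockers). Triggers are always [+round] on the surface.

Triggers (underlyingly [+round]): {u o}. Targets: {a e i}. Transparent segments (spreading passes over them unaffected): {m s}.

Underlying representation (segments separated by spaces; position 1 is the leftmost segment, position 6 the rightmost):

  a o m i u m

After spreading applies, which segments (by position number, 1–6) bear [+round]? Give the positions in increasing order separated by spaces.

From /o/ at 2 leftward: 1 /a/ → [+round]; word edge.
From /u/ at 5 leftward: 4 /i/ → [+round]; 3 /m/ transparent; 2 /o/ is itself a trigger — this domain ends here.

1 2 4 5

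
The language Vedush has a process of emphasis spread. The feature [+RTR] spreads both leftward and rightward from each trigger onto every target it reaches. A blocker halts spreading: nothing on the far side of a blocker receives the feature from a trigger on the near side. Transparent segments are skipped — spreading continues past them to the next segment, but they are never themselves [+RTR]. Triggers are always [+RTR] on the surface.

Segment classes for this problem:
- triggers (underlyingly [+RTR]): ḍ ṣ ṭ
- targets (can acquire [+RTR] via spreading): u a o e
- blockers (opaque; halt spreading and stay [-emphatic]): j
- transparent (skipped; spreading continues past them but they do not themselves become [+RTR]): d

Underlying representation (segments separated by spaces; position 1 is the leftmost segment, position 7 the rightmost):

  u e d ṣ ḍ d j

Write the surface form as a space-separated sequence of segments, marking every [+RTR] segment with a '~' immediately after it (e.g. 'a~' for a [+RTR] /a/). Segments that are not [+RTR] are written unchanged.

u~ e~ d ṣ~ ḍ~ d j

From /ṣ/ at 4 rightward: 5 /ḍ/ is itself a trigger — this domain ends here.
From /ṣ/ at 4 leftward: 3 /d/ transparent; 2 /e/ → [+RTR]; 1 /u/ → [+RTR]; word edge.
From /ḍ/ at 5 rightward: 6 /d/ transparent; 7 /j/ blocks.
From /ḍ/ at 5 leftward: 4 /ṣ/ is itself a trigger — this domain ends here.
[+RTR] positions on the surface: 1 2 4 5.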